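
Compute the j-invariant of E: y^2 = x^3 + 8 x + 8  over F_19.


Delta = -16(4 a^3 + 27 b^2) mod 19 = 4
-1728 * (4 a)^3 = -1728 * (4*8)^3 mod 19 = 12
j = 12 * 4^(-1) mod 19 = 3

j = 3 (mod 19)


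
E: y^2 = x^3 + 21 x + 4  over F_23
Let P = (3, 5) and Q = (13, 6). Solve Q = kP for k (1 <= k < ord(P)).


Enumerate multiples of P until we hit Q = (13, 6):
  1P = (3, 5)
  2P = (6, 22)
  3P = (18, 2)
  4P = (14, 11)
  5P = (12, 11)
  6P = (11, 5)
  7P = (9, 18)
  8P = (1, 7)
  9P = (20, 12)
  10P = (2, 13)
  11P = (13, 6)
Match found at i = 11.

k = 11


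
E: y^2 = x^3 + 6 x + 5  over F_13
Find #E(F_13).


For each x in F_13, count y with y^2 = x^3 + 6 x + 5 mod 13:
  x = 1: RHS = 12, y in [5, 8]  -> 2 point(s)
  x = 2: RHS = 12, y in [5, 8]  -> 2 point(s)
  x = 5: RHS = 4, y in [2, 11]  -> 2 point(s)
  x = 6: RHS = 10, y in [6, 7]  -> 2 point(s)
  x = 7: RHS = 0, y in [0]  -> 1 point(s)
  x = 10: RHS = 12, y in [5, 8]  -> 2 point(s)
Affine points: 11. Add the point at infinity: total = 12.

#E(F_13) = 12


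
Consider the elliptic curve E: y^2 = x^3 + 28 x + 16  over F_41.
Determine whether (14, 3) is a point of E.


Check whether y^2 = x^3 + 28 x + 16 (mod 41) for (x, y) = (14, 3).
LHS: y^2 = 3^2 mod 41 = 9
RHS: x^3 + 28 x + 16 = 14^3 + 28*14 + 16 mod 41 = 36
LHS != RHS

No, not on the curve


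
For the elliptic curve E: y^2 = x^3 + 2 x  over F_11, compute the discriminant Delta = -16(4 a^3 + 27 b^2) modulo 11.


4 a^3 + 27 b^2 = 4*2^3 + 27*0^2 = 32 + 0 = 32
Delta = -16 * (32) = -512
Delta mod 11 = 5

Delta = 5 (mod 11)


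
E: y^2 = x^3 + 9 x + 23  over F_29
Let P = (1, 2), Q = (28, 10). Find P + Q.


P != Q, so use the chord formula.
s = (y2 - y1) / (x2 - x1) = (8) / (27) mod 29 = 25
x3 = s^2 - x1 - x2 mod 29 = 25^2 - 1 - 28 = 16
y3 = s (x1 - x3) - y1 mod 29 = 25 * (1 - 16) - 2 = 0

P + Q = (16, 0)


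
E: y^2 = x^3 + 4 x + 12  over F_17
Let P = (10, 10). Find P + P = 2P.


Doubling: s = (3 x1^2 + a) / (2 y1)
s = (3*10^2 + 4) / (2*10) mod 17 = 5
x3 = s^2 - 2 x1 mod 17 = 5^2 - 2*10 = 5
y3 = s (x1 - x3) - y1 mod 17 = 5 * (10 - 5) - 10 = 15

2P = (5, 15)


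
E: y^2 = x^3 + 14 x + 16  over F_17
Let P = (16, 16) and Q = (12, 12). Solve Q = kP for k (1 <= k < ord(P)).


Enumerate multiples of P until we hit Q = (12, 12):
  1P = (16, 16)
  2P = (2, 1)
  3P = (7, 7)
  4P = (12, 5)
  5P = (4, 0)
  6P = (12, 12)
Match found at i = 6.

k = 6


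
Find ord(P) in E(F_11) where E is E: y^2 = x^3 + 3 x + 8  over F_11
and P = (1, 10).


Compute successive multiples of P until we hit O:
  1P = (1, 10)
  2P = (7, 8)
  3P = (8, 7)
  4P = (6, 0)
  5P = (8, 4)
  6P = (7, 3)
  7P = (1, 1)
  8P = O

ord(P) = 8


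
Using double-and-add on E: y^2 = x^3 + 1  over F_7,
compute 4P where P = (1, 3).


k = 4 = 100_2 (binary, LSB first: 001)
Double-and-add from P = (1, 3):
  bit 0 = 0: acc unchanged = O
  bit 1 = 0: acc unchanged = O
  bit 2 = 1: acc = O + (0, 6) = (0, 6)

4P = (0, 6)


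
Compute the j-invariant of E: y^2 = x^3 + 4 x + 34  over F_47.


Delta = -16(4 a^3 + 27 b^2) mod 47 = 23
-1728 * (4 a)^3 = -1728 * (4*4)^3 mod 47 = 30
j = 30 * 23^(-1) mod 47 = 34

j = 34 (mod 47)


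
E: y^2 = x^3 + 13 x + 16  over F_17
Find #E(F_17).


For each x in F_17, count y with y^2 = x^3 + 13 x + 16 mod 17:
  x = 0: RHS = 16, y in [4, 13]  -> 2 point(s)
  x = 1: RHS = 13, y in [8, 9]  -> 2 point(s)
  x = 2: RHS = 16, y in [4, 13]  -> 2 point(s)
  x = 4: RHS = 13, y in [8, 9]  -> 2 point(s)
  x = 5: RHS = 2, y in [6, 11]  -> 2 point(s)
  x = 6: RHS = 4, y in [2, 15]  -> 2 point(s)
  x = 7: RHS = 8, y in [5, 12]  -> 2 point(s)
  x = 12: RHS = 13, y in [8, 9]  -> 2 point(s)
  x = 13: RHS = 2, y in [6, 11]  -> 2 point(s)
  x = 14: RHS = 1, y in [1, 16]  -> 2 point(s)
  x = 15: RHS = 16, y in [4, 13]  -> 2 point(s)
  x = 16: RHS = 2, y in [6, 11]  -> 2 point(s)
Affine points: 24. Add the point at infinity: total = 25.

#E(F_17) = 25


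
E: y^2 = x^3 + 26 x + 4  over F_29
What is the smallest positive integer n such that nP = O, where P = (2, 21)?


Compute successive multiples of P until we hit O:
  1P = (2, 21)
  2P = (3, 14)
  3P = (15, 12)
  4P = (19, 22)
  5P = (7, 6)
  6P = (0, 2)
  7P = (23, 26)
  8P = (13, 4)
  ... (continuing to 31P)
  31P = O

ord(P) = 31


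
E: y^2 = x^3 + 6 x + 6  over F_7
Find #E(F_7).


For each x in F_7, count y with y^2 = x^3 + 6 x + 6 mod 7:
  x = 3: RHS = 2, y in [3, 4]  -> 2 point(s)
  x = 5: RHS = 0, y in [0]  -> 1 point(s)
Affine points: 3. Add the point at infinity: total = 4.

#E(F_7) = 4


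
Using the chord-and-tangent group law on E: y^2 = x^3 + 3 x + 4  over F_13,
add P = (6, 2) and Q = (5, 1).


P != Q, so use the chord formula.
s = (y2 - y1) / (x2 - x1) = (12) / (12) mod 13 = 1
x3 = s^2 - x1 - x2 mod 13 = 1^2 - 6 - 5 = 3
y3 = s (x1 - x3) - y1 mod 13 = 1 * (6 - 3) - 2 = 1

P + Q = (3, 1)


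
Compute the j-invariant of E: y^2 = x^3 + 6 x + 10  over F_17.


Delta = -16(4 a^3 + 27 b^2) mod 17 = 11
-1728 * (4 a)^3 = -1728 * (4*6)^3 mod 17 = 1
j = 1 * 11^(-1) mod 17 = 14

j = 14 (mod 17)


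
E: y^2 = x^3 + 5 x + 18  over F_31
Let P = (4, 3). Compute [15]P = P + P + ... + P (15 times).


k = 15 = 1111_2 (binary, LSB first: 1111)
Double-and-add from P = (4, 3):
  bit 0 = 1: acc = O + (4, 3) = (4, 3)
  bit 1 = 1: acc = (4, 3) + (2, 25) = (22, 9)
  bit 2 = 1: acc = (22, 9) + (12, 15) = (11, 3)
  bit 3 = 1: acc = (11, 3) + (16, 28) = (29, 0)

15P = (29, 0)


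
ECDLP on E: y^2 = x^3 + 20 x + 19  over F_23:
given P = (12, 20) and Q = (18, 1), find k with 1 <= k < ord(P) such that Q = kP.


Enumerate multiples of P until we hit Q = (18, 1):
  1P = (12, 20)
  2P = (11, 12)
  3P = (18, 1)
Match found at i = 3.

k = 3


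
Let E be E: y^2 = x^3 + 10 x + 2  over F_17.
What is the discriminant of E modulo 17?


4 a^3 + 27 b^2 = 4*10^3 + 27*2^2 = 4000 + 108 = 4108
Delta = -16 * (4108) = -65728
Delta mod 17 = 11

Delta = 11 (mod 17)


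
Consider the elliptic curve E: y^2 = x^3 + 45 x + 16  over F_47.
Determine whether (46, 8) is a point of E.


Check whether y^2 = x^3 + 45 x + 16 (mod 47) for (x, y) = (46, 8).
LHS: y^2 = 8^2 mod 47 = 17
RHS: x^3 + 45 x + 16 = 46^3 + 45*46 + 16 mod 47 = 17
LHS = RHS

Yes, on the curve


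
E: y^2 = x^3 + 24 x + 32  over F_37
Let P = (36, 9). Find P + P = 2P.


Doubling: s = (3 x1^2 + a) / (2 y1)
s = (3*36^2 + 24) / (2*9) mod 37 = 20
x3 = s^2 - 2 x1 mod 37 = 20^2 - 2*36 = 32
y3 = s (x1 - x3) - y1 mod 37 = 20 * (36 - 32) - 9 = 34

2P = (32, 34)


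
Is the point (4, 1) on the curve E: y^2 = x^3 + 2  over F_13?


Check whether y^2 = x^3 + 0 x + 2 (mod 13) for (x, y) = (4, 1).
LHS: y^2 = 1^2 mod 13 = 1
RHS: x^3 + 0 x + 2 = 4^3 + 0*4 + 2 mod 13 = 1
LHS = RHS

Yes, on the curve


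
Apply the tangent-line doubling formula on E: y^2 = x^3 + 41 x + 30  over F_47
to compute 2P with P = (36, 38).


Doubling: s = (3 x1^2 + a) / (2 y1)
s = (3*36^2 + 41) / (2*38) mod 47 = 35
x3 = s^2 - 2 x1 mod 47 = 35^2 - 2*36 = 25
y3 = s (x1 - x3) - y1 mod 47 = 35 * (36 - 25) - 38 = 18

2P = (25, 18)


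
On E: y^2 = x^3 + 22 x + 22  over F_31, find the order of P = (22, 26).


Compute successive multiples of P until we hit O:
  1P = (22, 26)
  2P = (15, 21)
  3P = (4, 9)
  4P = (19, 13)
  5P = (26, 29)
  6P = (1, 13)
  7P = (10, 8)
  8P = (9, 9)
  ... (continuing to 37P)
  37P = O

ord(P) = 37


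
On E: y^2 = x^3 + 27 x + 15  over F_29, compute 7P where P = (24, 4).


k = 7 = 111_2 (binary, LSB first: 111)
Double-and-add from P = (24, 4):
  bit 0 = 1: acc = O + (24, 4) = (24, 4)
  bit 1 = 1: acc = (24, 4) + (4, 19) = (7, 5)
  bit 2 = 1: acc = (7, 5) + (26, 20) = (20, 0)

7P = (20, 0)


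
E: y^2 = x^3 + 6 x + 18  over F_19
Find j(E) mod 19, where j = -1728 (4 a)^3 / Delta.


Delta = -16(4 a^3 + 27 b^2) mod 19 = 13
-1728 * (4 a)^3 = -1728 * (4*6)^3 mod 19 = 11
j = 11 * 13^(-1) mod 19 = 14

j = 14 (mod 19)


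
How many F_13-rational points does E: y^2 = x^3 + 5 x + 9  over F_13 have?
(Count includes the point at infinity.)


For each x in F_13, count y with y^2 = x^3 + 5 x + 9 mod 13:
  x = 0: RHS = 9, y in [3, 10]  -> 2 point(s)
  x = 2: RHS = 1, y in [1, 12]  -> 2 point(s)
  x = 3: RHS = 12, y in [5, 8]  -> 2 point(s)
  x = 5: RHS = 3, y in [4, 9]  -> 2 point(s)
  x = 7: RHS = 10, y in [6, 7]  -> 2 point(s)
  x = 9: RHS = 3, y in [4, 9]  -> 2 point(s)
  x = 11: RHS = 4, y in [2, 11]  -> 2 point(s)
  x = 12: RHS = 3, y in [4, 9]  -> 2 point(s)
Affine points: 16. Add the point at infinity: total = 17.

#E(F_13) = 17


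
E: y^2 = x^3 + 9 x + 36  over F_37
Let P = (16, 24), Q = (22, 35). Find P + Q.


P != Q, so use the chord formula.
s = (y2 - y1) / (x2 - x1) = (11) / (6) mod 37 = 8
x3 = s^2 - x1 - x2 mod 37 = 8^2 - 16 - 22 = 26
y3 = s (x1 - x3) - y1 mod 37 = 8 * (16 - 26) - 24 = 7

P + Q = (26, 7)


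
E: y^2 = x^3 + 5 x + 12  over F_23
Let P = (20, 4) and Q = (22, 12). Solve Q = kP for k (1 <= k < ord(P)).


Enumerate multiples of P until we hit Q = (22, 12):
  1P = (20, 4)
  2P = (22, 11)
  3P = (22, 12)
Match found at i = 3.

k = 3


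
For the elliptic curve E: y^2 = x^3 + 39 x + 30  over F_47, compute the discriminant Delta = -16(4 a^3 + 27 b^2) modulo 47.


4 a^3 + 27 b^2 = 4*39^3 + 27*30^2 = 237276 + 24300 = 261576
Delta = -16 * (261576) = -4185216
Delta mod 47 = 40

Delta = 40 (mod 47)


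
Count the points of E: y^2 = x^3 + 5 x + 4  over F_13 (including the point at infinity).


For each x in F_13, count y with y^2 = x^3 + 5 x + 4 mod 13:
  x = 0: RHS = 4, y in [2, 11]  -> 2 point(s)
  x = 1: RHS = 10, y in [6, 7]  -> 2 point(s)
  x = 2: RHS = 9, y in [3, 10]  -> 2 point(s)
  x = 4: RHS = 10, y in [6, 7]  -> 2 point(s)
  x = 6: RHS = 3, y in [4, 9]  -> 2 point(s)
  x = 8: RHS = 10, y in [6, 7]  -> 2 point(s)
  x = 10: RHS = 1, y in [1, 12]  -> 2 point(s)
  x = 11: RHS = 12, y in [5, 8]  -> 2 point(s)
Affine points: 16. Add the point at infinity: total = 17.

#E(F_13) = 17


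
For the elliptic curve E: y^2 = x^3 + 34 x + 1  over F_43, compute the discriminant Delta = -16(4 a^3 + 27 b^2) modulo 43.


4 a^3 + 27 b^2 = 4*34^3 + 27*1^2 = 157216 + 27 = 157243
Delta = -16 * (157243) = -2515888
Delta mod 43 = 42

Delta = 42 (mod 43)


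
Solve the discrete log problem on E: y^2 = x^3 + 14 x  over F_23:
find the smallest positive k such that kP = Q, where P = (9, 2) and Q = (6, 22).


Enumerate multiples of P until we hit Q = (6, 22):
  1P = (9, 2)
  2P = (6, 1)
  3P = (3, 0)
  4P = (6, 22)
Match found at i = 4.

k = 4


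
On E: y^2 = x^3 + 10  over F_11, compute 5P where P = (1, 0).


k = 5 = 101_2 (binary, LSB first: 101)
Double-and-add from P = (1, 0):
  bit 0 = 1: acc = O + (1, 0) = (1, 0)
  bit 1 = 0: acc unchanged = (1, 0)
  bit 2 = 1: acc = (1, 0) + O = (1, 0)

5P = (1, 0)


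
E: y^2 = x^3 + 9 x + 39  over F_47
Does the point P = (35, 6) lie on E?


Check whether y^2 = x^3 + 9 x + 39 (mod 47) for (x, y) = (35, 6).
LHS: y^2 = 6^2 mod 47 = 36
RHS: x^3 + 9 x + 39 = 35^3 + 9*35 + 39 mod 47 = 36
LHS = RHS

Yes, on the curve


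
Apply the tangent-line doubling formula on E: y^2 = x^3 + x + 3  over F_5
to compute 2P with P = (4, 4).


Doubling: s = (3 x1^2 + a) / (2 y1)
s = (3*4^2 + 1) / (2*4) mod 5 = 3
x3 = s^2 - 2 x1 mod 5 = 3^2 - 2*4 = 1
y3 = s (x1 - x3) - y1 mod 5 = 3 * (4 - 1) - 4 = 0

2P = (1, 0)


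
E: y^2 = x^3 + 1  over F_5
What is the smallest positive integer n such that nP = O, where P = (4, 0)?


Compute successive multiples of P until we hit O:
  1P = (4, 0)
  2P = O

ord(P) = 2


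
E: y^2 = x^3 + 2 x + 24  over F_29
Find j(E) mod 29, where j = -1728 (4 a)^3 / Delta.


Delta = -16(4 a^3 + 27 b^2) mod 29 = 27
-1728 * (4 a)^3 = -1728 * (4*2)^3 mod 29 = 25
j = 25 * 27^(-1) mod 29 = 2

j = 2 (mod 29)


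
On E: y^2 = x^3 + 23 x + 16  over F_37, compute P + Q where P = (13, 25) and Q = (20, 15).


P != Q, so use the chord formula.
s = (y2 - y1) / (x2 - x1) = (27) / (7) mod 37 = 25
x3 = s^2 - x1 - x2 mod 37 = 25^2 - 13 - 20 = 0
y3 = s (x1 - x3) - y1 mod 37 = 25 * (13 - 0) - 25 = 4

P + Q = (0, 4)


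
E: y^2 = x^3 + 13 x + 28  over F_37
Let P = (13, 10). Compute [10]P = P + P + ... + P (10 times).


k = 10 = 1010_2 (binary, LSB first: 0101)
Double-and-add from P = (13, 10):
  bit 0 = 0: acc unchanged = O
  bit 1 = 1: acc = O + (21, 4) = (21, 4)
  bit 2 = 0: acc unchanged = (21, 4)
  bit 3 = 1: acc = (21, 4) + (24, 17) = (19, 17)

10P = (19, 17)


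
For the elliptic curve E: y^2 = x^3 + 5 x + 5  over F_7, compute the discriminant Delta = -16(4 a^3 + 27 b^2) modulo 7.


4 a^3 + 27 b^2 = 4*5^3 + 27*5^2 = 500 + 675 = 1175
Delta = -16 * (1175) = -18800
Delta mod 7 = 2

Delta = 2 (mod 7)


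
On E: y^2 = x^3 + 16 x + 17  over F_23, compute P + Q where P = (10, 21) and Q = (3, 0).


P != Q, so use the chord formula.
s = (y2 - y1) / (x2 - x1) = (2) / (16) mod 23 = 3
x3 = s^2 - x1 - x2 mod 23 = 3^2 - 10 - 3 = 19
y3 = s (x1 - x3) - y1 mod 23 = 3 * (10 - 19) - 21 = 21

P + Q = (19, 21)


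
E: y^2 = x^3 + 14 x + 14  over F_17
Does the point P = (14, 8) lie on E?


Check whether y^2 = x^3 + 14 x + 14 (mod 17) for (x, y) = (14, 8).
LHS: y^2 = 8^2 mod 17 = 13
RHS: x^3 + 14 x + 14 = 14^3 + 14*14 + 14 mod 17 = 13
LHS = RHS

Yes, on the curve


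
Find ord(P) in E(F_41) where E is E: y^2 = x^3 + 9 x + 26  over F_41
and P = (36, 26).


Compute successive multiples of P until we hit O:
  1P = (36, 26)
  2P = (8, 35)
  3P = (5, 27)
  4P = (16, 17)
  5P = (26, 40)
  6P = (40, 37)
  7P = (11, 12)
  8P = (30, 20)
  ... (continuing to 52P)
  52P = O

ord(P) = 52


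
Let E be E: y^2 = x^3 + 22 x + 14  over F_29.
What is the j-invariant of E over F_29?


Delta = -16(4 a^3 + 27 b^2) mod 29 = 7
-1728 * (4 a)^3 = -1728 * (4*22)^3 mod 29 = 12
j = 12 * 7^(-1) mod 29 = 10

j = 10 (mod 29)


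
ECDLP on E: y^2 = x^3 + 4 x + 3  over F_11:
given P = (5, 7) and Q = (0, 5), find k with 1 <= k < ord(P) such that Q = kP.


Enumerate multiples of P until we hit Q = (0, 5):
  1P = (5, 7)
  2P = (10, 8)
  3P = (0, 5)
Match found at i = 3.

k = 3


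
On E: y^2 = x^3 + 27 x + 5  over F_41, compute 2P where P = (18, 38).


Doubling: s = (3 x1^2 + a) / (2 y1)
s = (3*18^2 + 27) / (2*38) mod 41 = 18
x3 = s^2 - 2 x1 mod 41 = 18^2 - 2*18 = 1
y3 = s (x1 - x3) - y1 mod 41 = 18 * (18 - 1) - 38 = 22

2P = (1, 22)


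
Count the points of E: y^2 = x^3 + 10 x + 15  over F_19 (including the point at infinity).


For each x in F_19, count y with y^2 = x^3 + 10 x + 15 mod 19:
  x = 1: RHS = 7, y in [8, 11]  -> 2 point(s)
  x = 2: RHS = 5, y in [9, 10]  -> 2 point(s)
  x = 4: RHS = 5, y in [9, 10]  -> 2 point(s)
  x = 5: RHS = 0, y in [0]  -> 1 point(s)
  x = 6: RHS = 6, y in [5, 14]  -> 2 point(s)
  x = 9: RHS = 17, y in [6, 13]  -> 2 point(s)
  x = 12: RHS = 1, y in [1, 18]  -> 2 point(s)
  x = 13: RHS = 5, y in [9, 10]  -> 2 point(s)
  x = 14: RHS = 11, y in [7, 12]  -> 2 point(s)
  x = 15: RHS = 6, y in [5, 14]  -> 2 point(s)
  x = 17: RHS = 6, y in [5, 14]  -> 2 point(s)
  x = 18: RHS = 4, y in [2, 17]  -> 2 point(s)
Affine points: 23. Add the point at infinity: total = 24.

#E(F_19) = 24


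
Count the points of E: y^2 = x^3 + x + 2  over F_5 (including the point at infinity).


For each x in F_5, count y with y^2 = x^3 + 1 x + 2 mod 5:
  x = 1: RHS = 4, y in [2, 3]  -> 2 point(s)
  x = 4: RHS = 0, y in [0]  -> 1 point(s)
Affine points: 3. Add the point at infinity: total = 4.

#E(F_5) = 4


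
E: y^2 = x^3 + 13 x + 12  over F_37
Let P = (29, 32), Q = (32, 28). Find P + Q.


P != Q, so use the chord formula.
s = (y2 - y1) / (x2 - x1) = (33) / (3) mod 37 = 11
x3 = s^2 - x1 - x2 mod 37 = 11^2 - 29 - 32 = 23
y3 = s (x1 - x3) - y1 mod 37 = 11 * (29 - 23) - 32 = 34

P + Q = (23, 34)


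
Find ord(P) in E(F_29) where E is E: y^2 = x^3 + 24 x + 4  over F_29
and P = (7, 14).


Compute successive multiples of P until we hit O:
  1P = (7, 14)
  2P = (24, 22)
  3P = (21, 5)
  4P = (6, 4)
  5P = (0, 27)
  6P = (0, 2)
  7P = (6, 25)
  8P = (21, 24)
  ... (continuing to 11P)
  11P = O

ord(P) = 11


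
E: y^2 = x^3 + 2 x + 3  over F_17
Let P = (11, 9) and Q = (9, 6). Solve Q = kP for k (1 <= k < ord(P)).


Enumerate multiples of P until we hit Q = (9, 6):
  1P = (11, 9)
  2P = (8, 15)
  3P = (2, 7)
  4P = (3, 6)
  5P = (5, 6)
  6P = (14, 15)
  7P = (13, 4)
  8P = (12, 2)
  9P = (9, 11)
  10P = (15, 12)
  11P = (16, 0)
  12P = (15, 5)
  13P = (9, 6)
Match found at i = 13.

k = 13


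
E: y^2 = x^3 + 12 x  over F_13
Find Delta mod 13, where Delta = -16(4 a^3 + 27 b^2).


4 a^3 + 27 b^2 = 4*12^3 + 27*0^2 = 6912 + 0 = 6912
Delta = -16 * (6912) = -110592
Delta mod 13 = 12

Delta = 12 (mod 13)


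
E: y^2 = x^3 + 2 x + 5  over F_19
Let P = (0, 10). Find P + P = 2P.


Doubling: s = (3 x1^2 + a) / (2 y1)
s = (3*0^2 + 2) / (2*10) mod 19 = 2
x3 = s^2 - 2 x1 mod 19 = 2^2 - 2*0 = 4
y3 = s (x1 - x3) - y1 mod 19 = 2 * (0 - 4) - 10 = 1

2P = (4, 1)


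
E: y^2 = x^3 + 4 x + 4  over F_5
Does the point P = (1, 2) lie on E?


Check whether y^2 = x^3 + 4 x + 4 (mod 5) for (x, y) = (1, 2).
LHS: y^2 = 2^2 mod 5 = 4
RHS: x^3 + 4 x + 4 = 1^3 + 4*1 + 4 mod 5 = 4
LHS = RHS

Yes, on the curve


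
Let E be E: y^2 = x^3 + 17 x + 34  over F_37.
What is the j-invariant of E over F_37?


Delta = -16(4 a^3 + 27 b^2) mod 37 = 28
-1728 * (4 a)^3 = -1728 * (4*17)^3 mod 37 = 29
j = 29 * 28^(-1) mod 37 = 5

j = 5 (mod 37)


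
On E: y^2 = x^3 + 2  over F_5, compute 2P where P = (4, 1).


k = 2 = 10_2 (binary, LSB first: 01)
Double-and-add from P = (4, 1):
  bit 0 = 0: acc unchanged = O
  bit 1 = 1: acc = O + (3, 3) = (3, 3)

2P = (3, 3)


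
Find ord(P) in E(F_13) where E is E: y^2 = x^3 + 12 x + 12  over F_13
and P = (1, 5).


Compute successive multiples of P until we hit O:
  1P = (1, 5)
  2P = (10, 1)
  3P = (3, 6)
  4P = (6, 12)
  5P = (9, 2)
  6P = (7, 7)
  7P = (8, 10)
  8P = (0, 5)
  ... (continuing to 19P)
  19P = O

ord(P) = 19


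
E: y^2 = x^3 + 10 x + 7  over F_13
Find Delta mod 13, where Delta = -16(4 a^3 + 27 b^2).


4 a^3 + 27 b^2 = 4*10^3 + 27*7^2 = 4000 + 1323 = 5323
Delta = -16 * (5323) = -85168
Delta mod 13 = 8

Delta = 8 (mod 13)


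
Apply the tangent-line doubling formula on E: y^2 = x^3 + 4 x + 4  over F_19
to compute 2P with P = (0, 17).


Doubling: s = (3 x1^2 + a) / (2 y1)
s = (3*0^2 + 4) / (2*17) mod 19 = 18
x3 = s^2 - 2 x1 mod 19 = 18^2 - 2*0 = 1
y3 = s (x1 - x3) - y1 mod 19 = 18 * (0 - 1) - 17 = 3

2P = (1, 3)


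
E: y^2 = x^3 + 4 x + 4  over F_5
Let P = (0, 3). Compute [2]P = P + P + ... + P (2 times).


k = 2 = 10_2 (binary, LSB first: 01)
Double-and-add from P = (0, 3):
  bit 0 = 0: acc unchanged = O
  bit 1 = 1: acc = O + (1, 3) = (1, 3)

2P = (1, 3)


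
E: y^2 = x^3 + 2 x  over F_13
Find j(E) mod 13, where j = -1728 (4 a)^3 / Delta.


Delta = -16(4 a^3 + 27 b^2) mod 13 = 8
-1728 * (4 a)^3 = -1728 * (4*2)^3 mod 13 = 5
j = 5 * 8^(-1) mod 13 = 12

j = 12 (mod 13)


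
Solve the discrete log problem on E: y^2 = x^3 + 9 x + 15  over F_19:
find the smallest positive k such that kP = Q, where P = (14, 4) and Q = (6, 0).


Enumerate multiples of P until we hit Q = (6, 0):
  1P = (14, 4)
  2P = (11, 18)
  3P = (1, 5)
  4P = (13, 12)
  5P = (18, 9)
  6P = (4, 18)
  7P = (6, 0)
Match found at i = 7.

k = 7


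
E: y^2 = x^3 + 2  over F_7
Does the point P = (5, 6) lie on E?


Check whether y^2 = x^3 + 0 x + 2 (mod 7) for (x, y) = (5, 6).
LHS: y^2 = 6^2 mod 7 = 1
RHS: x^3 + 0 x + 2 = 5^3 + 0*5 + 2 mod 7 = 1
LHS = RHS

Yes, on the curve


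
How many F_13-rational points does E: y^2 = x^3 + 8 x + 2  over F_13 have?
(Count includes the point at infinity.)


For each x in F_13, count y with y^2 = x^3 + 8 x + 2 mod 13:
  x = 2: RHS = 0, y in [0]  -> 1 point(s)
  x = 3: RHS = 1, y in [1, 12]  -> 2 point(s)
  x = 9: RHS = 10, y in [6, 7]  -> 2 point(s)
  x = 10: RHS = 3, y in [4, 9]  -> 2 point(s)
  x = 11: RHS = 4, y in [2, 11]  -> 2 point(s)
Affine points: 9. Add the point at infinity: total = 10.

#E(F_13) = 10


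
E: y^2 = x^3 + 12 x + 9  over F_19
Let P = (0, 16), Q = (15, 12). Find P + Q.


P != Q, so use the chord formula.
s = (y2 - y1) / (x2 - x1) = (15) / (15) mod 19 = 1
x3 = s^2 - x1 - x2 mod 19 = 1^2 - 0 - 15 = 5
y3 = s (x1 - x3) - y1 mod 19 = 1 * (0 - 5) - 16 = 17

P + Q = (5, 17)


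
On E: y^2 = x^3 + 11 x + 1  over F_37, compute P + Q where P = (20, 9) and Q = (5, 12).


P != Q, so use the chord formula.
s = (y2 - y1) / (x2 - x1) = (3) / (22) mod 37 = 22
x3 = s^2 - x1 - x2 mod 37 = 22^2 - 20 - 5 = 15
y3 = s (x1 - x3) - y1 mod 37 = 22 * (20 - 15) - 9 = 27

P + Q = (15, 27)


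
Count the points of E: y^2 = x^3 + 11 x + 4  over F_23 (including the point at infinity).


For each x in F_23, count y with y^2 = x^3 + 11 x + 4 mod 23:
  x = 0: RHS = 4, y in [2, 21]  -> 2 point(s)
  x = 1: RHS = 16, y in [4, 19]  -> 2 point(s)
  x = 3: RHS = 18, y in [8, 15]  -> 2 point(s)
  x = 5: RHS = 0, y in [0]  -> 1 point(s)
  x = 8: RHS = 6, y in [11, 12]  -> 2 point(s)
  x = 9: RHS = 4, y in [2, 21]  -> 2 point(s)
  x = 12: RHS = 1, y in [1, 22]  -> 2 point(s)
  x = 14: RHS = 4, y in [2, 21]  -> 2 point(s)
  x = 15: RHS = 2, y in [5, 18]  -> 2 point(s)
  x = 18: RHS = 8, y in [10, 13]  -> 2 point(s)
  x = 20: RHS = 13, y in [6, 17]  -> 2 point(s)
Affine points: 21. Add the point at infinity: total = 22.

#E(F_23) = 22


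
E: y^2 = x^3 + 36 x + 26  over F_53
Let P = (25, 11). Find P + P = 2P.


Doubling: s = (3 x1^2 + a) / (2 y1)
s = (3*25^2 + 36) / (2*11) mod 53 = 17
x3 = s^2 - 2 x1 mod 53 = 17^2 - 2*25 = 27
y3 = s (x1 - x3) - y1 mod 53 = 17 * (25 - 27) - 11 = 8

2P = (27, 8)


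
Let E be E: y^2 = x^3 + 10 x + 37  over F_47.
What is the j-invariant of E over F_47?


Delta = -16(4 a^3 + 27 b^2) mod 47 = 7
-1728 * (4 a)^3 = -1728 * (4*10)^3 mod 47 = 34
j = 34 * 7^(-1) mod 47 = 25

j = 25 (mod 47)


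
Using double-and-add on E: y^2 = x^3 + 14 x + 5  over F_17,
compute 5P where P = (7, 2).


k = 5 = 101_2 (binary, LSB first: 101)
Double-and-add from P = (7, 2):
  bit 0 = 1: acc = O + (7, 2) = (7, 2)
  bit 1 = 0: acc unchanged = (7, 2)
  bit 2 = 1: acc = (7, 2) + (7, 2) = (7, 15)

5P = (7, 15)


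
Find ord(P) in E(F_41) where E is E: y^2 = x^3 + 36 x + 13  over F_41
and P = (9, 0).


Compute successive multiples of P until we hit O:
  1P = (9, 0)
  2P = O

ord(P) = 2


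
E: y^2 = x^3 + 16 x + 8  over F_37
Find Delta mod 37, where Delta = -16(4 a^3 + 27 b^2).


4 a^3 + 27 b^2 = 4*16^3 + 27*8^2 = 16384 + 1728 = 18112
Delta = -16 * (18112) = -289792
Delta mod 37 = 29

Delta = 29 (mod 37)


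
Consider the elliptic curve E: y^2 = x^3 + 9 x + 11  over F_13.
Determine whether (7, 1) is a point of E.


Check whether y^2 = x^3 + 9 x + 11 (mod 13) for (x, y) = (7, 1).
LHS: y^2 = 1^2 mod 13 = 1
RHS: x^3 + 9 x + 11 = 7^3 + 9*7 + 11 mod 13 = 1
LHS = RHS

Yes, on the curve


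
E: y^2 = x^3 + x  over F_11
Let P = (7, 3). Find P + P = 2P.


Doubling: s = (3 x1^2 + a) / (2 y1)
s = (3*7^2 + 1) / (2*3) mod 11 = 10
x3 = s^2 - 2 x1 mod 11 = 10^2 - 2*7 = 9
y3 = s (x1 - x3) - y1 mod 11 = 10 * (7 - 9) - 3 = 10

2P = (9, 10)


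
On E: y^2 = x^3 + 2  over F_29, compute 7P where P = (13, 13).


k = 7 = 111_2 (binary, LSB first: 111)
Double-and-add from P = (13, 13):
  bit 0 = 1: acc = O + (13, 13) = (13, 13)
  bit 1 = 1: acc = (13, 13) + (28, 28) = (18, 11)
  bit 2 = 1: acc = (18, 11) + (26, 27) = (18, 18)

7P = (18, 18)


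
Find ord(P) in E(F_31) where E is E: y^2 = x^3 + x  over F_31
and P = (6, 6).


Compute successive multiples of P until we hit O:
  1P = (6, 6)
  2P = (7, 3)
  3P = (27, 26)
  4P = (2, 17)
  5P = (17, 1)
  6P = (10, 24)
  7P = (12, 29)
  8P = (1, 8)
  ... (continuing to 32P)
  32P = O

ord(P) = 32


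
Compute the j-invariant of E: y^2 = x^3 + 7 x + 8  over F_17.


Delta = -16(4 a^3 + 27 b^2) mod 17 = 6
-1728 * (4 a)^3 = -1728 * (4*7)^3 mod 17 = 13
j = 13 * 6^(-1) mod 17 = 5

j = 5 (mod 17)


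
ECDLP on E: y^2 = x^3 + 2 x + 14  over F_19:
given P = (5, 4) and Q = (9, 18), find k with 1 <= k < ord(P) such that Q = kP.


Enumerate multiples of P until we hit Q = (9, 18):
  1P = (5, 4)
  2P = (1, 6)
  3P = (18, 12)
  4P = (2, 11)
  5P = (9, 18)
Match found at i = 5.

k = 5


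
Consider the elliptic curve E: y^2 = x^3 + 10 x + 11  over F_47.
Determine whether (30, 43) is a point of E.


Check whether y^2 = x^3 + 10 x + 11 (mod 47) for (x, y) = (30, 43).
LHS: y^2 = 43^2 mod 47 = 16
RHS: x^3 + 10 x + 11 = 30^3 + 10*30 + 11 mod 47 = 4
LHS != RHS

No, not on the curve


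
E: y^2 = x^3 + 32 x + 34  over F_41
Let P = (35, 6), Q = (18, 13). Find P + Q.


P != Q, so use the chord formula.
s = (y2 - y1) / (x2 - x1) = (7) / (24) mod 41 = 2
x3 = s^2 - x1 - x2 mod 41 = 2^2 - 35 - 18 = 33
y3 = s (x1 - x3) - y1 mod 41 = 2 * (35 - 33) - 6 = 39

P + Q = (33, 39)


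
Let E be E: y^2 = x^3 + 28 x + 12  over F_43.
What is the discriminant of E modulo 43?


4 a^3 + 27 b^2 = 4*28^3 + 27*12^2 = 87808 + 3888 = 91696
Delta = -16 * (91696) = -1467136
Delta mod 43 = 24

Delta = 24 (mod 43)


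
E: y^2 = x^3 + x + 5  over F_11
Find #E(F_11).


For each x in F_11, count y with y^2 = x^3 + 1 x + 5 mod 11:
  x = 0: RHS = 5, y in [4, 7]  -> 2 point(s)
  x = 2: RHS = 4, y in [2, 9]  -> 2 point(s)
  x = 5: RHS = 3, y in [5, 6]  -> 2 point(s)
  x = 7: RHS = 3, y in [5, 6]  -> 2 point(s)
  x = 10: RHS = 3, y in [5, 6]  -> 2 point(s)
Affine points: 10. Add the point at infinity: total = 11.

#E(F_11) = 11


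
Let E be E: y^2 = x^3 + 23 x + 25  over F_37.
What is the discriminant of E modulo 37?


4 a^3 + 27 b^2 = 4*23^3 + 27*25^2 = 48668 + 16875 = 65543
Delta = -16 * (65543) = -1048688
Delta mod 37 = 3

Delta = 3 (mod 37)


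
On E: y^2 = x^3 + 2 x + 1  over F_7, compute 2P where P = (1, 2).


k = 2 = 10_2 (binary, LSB first: 01)
Double-and-add from P = (1, 2):
  bit 0 = 0: acc unchanged = O
  bit 1 = 1: acc = O + (0, 1) = (0, 1)

2P = (0, 1)


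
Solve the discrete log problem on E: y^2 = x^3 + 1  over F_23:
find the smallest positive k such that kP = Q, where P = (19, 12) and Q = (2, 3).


Enumerate multiples of P until we hit Q = (2, 3):
  1P = (19, 12)
  2P = (12, 2)
  3P = (10, 14)
  4P = (2, 20)
  5P = (14, 10)
  6P = (15, 8)
  7P = (13, 17)
  8P = (0, 22)
  9P = (16, 7)
  10P = (1, 18)
  11P = (21, 4)
  12P = (22, 0)
  13P = (21, 19)
  14P = (1, 5)
  15P = (16, 16)
  16P = (0, 1)
  17P = (13, 6)
  18P = (15, 15)
  19P = (14, 13)
  20P = (2, 3)
Match found at i = 20.

k = 20


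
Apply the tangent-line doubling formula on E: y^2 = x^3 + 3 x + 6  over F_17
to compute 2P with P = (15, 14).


Doubling: s = (3 x1^2 + a) / (2 y1)
s = (3*15^2 + 3) / (2*14) mod 17 = 6
x3 = s^2 - 2 x1 mod 17 = 6^2 - 2*15 = 6
y3 = s (x1 - x3) - y1 mod 17 = 6 * (15 - 6) - 14 = 6

2P = (6, 6)


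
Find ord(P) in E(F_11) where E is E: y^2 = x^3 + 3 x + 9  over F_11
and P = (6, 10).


Compute successive multiples of P until we hit O:
  1P = (6, 10)
  2P = (2, 10)
  3P = (3, 1)
  4P = (0, 8)
  5P = (10, 7)
  6P = (10, 4)
  7P = (0, 3)
  8P = (3, 10)
  ... (continuing to 11P)
  11P = O

ord(P) = 11


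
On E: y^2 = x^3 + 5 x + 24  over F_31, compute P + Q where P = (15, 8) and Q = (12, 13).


P != Q, so use the chord formula.
s = (y2 - y1) / (x2 - x1) = (5) / (28) mod 31 = 19
x3 = s^2 - x1 - x2 mod 31 = 19^2 - 15 - 12 = 24
y3 = s (x1 - x3) - y1 mod 31 = 19 * (15 - 24) - 8 = 7

P + Q = (24, 7)


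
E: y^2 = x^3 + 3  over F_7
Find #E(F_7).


For each x in F_7, count y with y^2 = x^3 + 0 x + 3 mod 7:
  x = 1: RHS = 4, y in [2, 5]  -> 2 point(s)
  x = 2: RHS = 4, y in [2, 5]  -> 2 point(s)
  x = 3: RHS = 2, y in [3, 4]  -> 2 point(s)
  x = 4: RHS = 4, y in [2, 5]  -> 2 point(s)
  x = 5: RHS = 2, y in [3, 4]  -> 2 point(s)
  x = 6: RHS = 2, y in [3, 4]  -> 2 point(s)
Affine points: 12. Add the point at infinity: total = 13.

#E(F_7) = 13


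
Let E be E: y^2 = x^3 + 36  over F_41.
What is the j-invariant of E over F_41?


Delta = -16(4 a^3 + 27 b^2) mod 41 = 24
-1728 * (4 a)^3 = -1728 * (4*0)^3 mod 41 = 0
j = 0 * 24^(-1) mod 41 = 0

j = 0 (mod 41)


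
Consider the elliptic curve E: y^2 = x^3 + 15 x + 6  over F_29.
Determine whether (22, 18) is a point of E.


Check whether y^2 = x^3 + 15 x + 6 (mod 29) for (x, y) = (22, 18).
LHS: y^2 = 18^2 mod 29 = 5
RHS: x^3 + 15 x + 6 = 22^3 + 15*22 + 6 mod 29 = 22
LHS != RHS

No, not on the curve


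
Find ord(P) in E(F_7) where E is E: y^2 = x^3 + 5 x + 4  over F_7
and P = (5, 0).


Compute successive multiples of P until we hit O:
  1P = (5, 0)
  2P = O

ord(P) = 2


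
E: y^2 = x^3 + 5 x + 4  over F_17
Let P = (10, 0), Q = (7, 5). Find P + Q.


P != Q, so use the chord formula.
s = (y2 - y1) / (x2 - x1) = (5) / (14) mod 17 = 4
x3 = s^2 - x1 - x2 mod 17 = 4^2 - 10 - 7 = 16
y3 = s (x1 - x3) - y1 mod 17 = 4 * (10 - 16) - 0 = 10

P + Q = (16, 10)


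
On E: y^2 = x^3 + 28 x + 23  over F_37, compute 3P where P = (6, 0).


k = 3 = 11_2 (binary, LSB first: 11)
Double-and-add from P = (6, 0):
  bit 0 = 1: acc = O + (6, 0) = (6, 0)
  bit 1 = 1: acc = (6, 0) + O = (6, 0)

3P = (6, 0)


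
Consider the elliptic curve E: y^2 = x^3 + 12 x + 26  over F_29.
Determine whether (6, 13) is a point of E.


Check whether y^2 = x^3 + 12 x + 26 (mod 29) for (x, y) = (6, 13).
LHS: y^2 = 13^2 mod 29 = 24
RHS: x^3 + 12 x + 26 = 6^3 + 12*6 + 26 mod 29 = 24
LHS = RHS

Yes, on the curve


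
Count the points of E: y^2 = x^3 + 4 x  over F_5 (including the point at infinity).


For each x in F_5, count y with y^2 = x^3 + 4 x + 0 mod 5:
  x = 0: RHS = 0, y in [0]  -> 1 point(s)
  x = 1: RHS = 0, y in [0]  -> 1 point(s)
  x = 2: RHS = 1, y in [1, 4]  -> 2 point(s)
  x = 3: RHS = 4, y in [2, 3]  -> 2 point(s)
  x = 4: RHS = 0, y in [0]  -> 1 point(s)
Affine points: 7. Add the point at infinity: total = 8.

#E(F_5) = 8


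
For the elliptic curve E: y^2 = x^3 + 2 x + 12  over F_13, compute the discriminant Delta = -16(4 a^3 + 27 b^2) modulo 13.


4 a^3 + 27 b^2 = 4*2^3 + 27*12^2 = 32 + 3888 = 3920
Delta = -16 * (3920) = -62720
Delta mod 13 = 5

Delta = 5 (mod 13)


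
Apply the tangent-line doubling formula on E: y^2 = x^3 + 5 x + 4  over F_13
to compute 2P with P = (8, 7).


Doubling: s = (3 x1^2 + a) / (2 y1)
s = (3*8^2 + 5) / (2*7) mod 13 = 2
x3 = s^2 - 2 x1 mod 13 = 2^2 - 2*8 = 1
y3 = s (x1 - x3) - y1 mod 13 = 2 * (8 - 1) - 7 = 7

2P = (1, 7)


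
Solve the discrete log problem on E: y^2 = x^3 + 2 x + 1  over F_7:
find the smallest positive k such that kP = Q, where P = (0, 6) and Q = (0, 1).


Enumerate multiples of P until we hit Q = (0, 1):
  1P = (0, 6)
  2P = (1, 2)
  3P = (1, 5)
  4P = (0, 1)
Match found at i = 4.

k = 4


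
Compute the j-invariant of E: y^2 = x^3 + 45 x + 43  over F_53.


Delta = -16(4 a^3 + 27 b^2) mod 53 = 9
-1728 * (4 a)^3 = -1728 * (4*45)^3 mod 53 = 24
j = 24 * 9^(-1) mod 53 = 38

j = 38 (mod 53)


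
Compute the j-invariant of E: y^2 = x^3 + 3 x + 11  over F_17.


Delta = -16(4 a^3 + 27 b^2) mod 17 = 9
-1728 * (4 a)^3 = -1728 * (4*3)^3 mod 17 = 15
j = 15 * 9^(-1) mod 17 = 13

j = 13 (mod 17)


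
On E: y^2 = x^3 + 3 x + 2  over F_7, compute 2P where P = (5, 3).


k = 2 = 10_2 (binary, LSB first: 01)
Double-and-add from P = (5, 3):
  bit 0 = 0: acc unchanged = O
  bit 1 = 1: acc = O + (5, 4) = (5, 4)

2P = (5, 4)


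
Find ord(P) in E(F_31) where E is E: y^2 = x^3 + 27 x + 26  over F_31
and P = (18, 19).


Compute successive multiples of P until we hit O:
  1P = (18, 19)
  2P = (27, 3)
  3P = (6, 1)
  4P = (17, 29)
  5P = (3, 17)
  6P = (26, 13)
  7P = (5, 10)
  8P = (16, 11)
  ... (continuing to 32P)
  32P = O

ord(P) = 32


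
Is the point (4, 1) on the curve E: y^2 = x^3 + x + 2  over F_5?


Check whether y^2 = x^3 + 1 x + 2 (mod 5) for (x, y) = (4, 1).
LHS: y^2 = 1^2 mod 5 = 1
RHS: x^3 + 1 x + 2 = 4^3 + 1*4 + 2 mod 5 = 0
LHS != RHS

No, not on the curve


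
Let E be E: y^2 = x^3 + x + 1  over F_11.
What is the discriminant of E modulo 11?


4 a^3 + 27 b^2 = 4*1^3 + 27*1^2 = 4 + 27 = 31
Delta = -16 * (31) = -496
Delta mod 11 = 10

Delta = 10 (mod 11)


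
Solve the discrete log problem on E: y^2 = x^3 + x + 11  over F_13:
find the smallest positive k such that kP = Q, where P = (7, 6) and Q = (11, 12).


Enumerate multiples of P until we hit Q = (11, 12):
  1P = (7, 6)
  2P = (11, 1)
  3P = (12, 10)
  4P = (4, 12)
  5P = (6, 5)
  6P = (1, 0)
  7P = (6, 8)
  8P = (4, 1)
  9P = (12, 3)
  10P = (11, 12)
Match found at i = 10.

k = 10


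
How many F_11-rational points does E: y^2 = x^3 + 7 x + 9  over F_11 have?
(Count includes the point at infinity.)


For each x in F_11, count y with y^2 = x^3 + 7 x + 9 mod 11:
  x = 0: RHS = 9, y in [3, 8]  -> 2 point(s)
  x = 2: RHS = 9, y in [3, 8]  -> 2 point(s)
  x = 5: RHS = 4, y in [2, 9]  -> 2 point(s)
  x = 6: RHS = 3, y in [5, 6]  -> 2 point(s)
  x = 7: RHS = 5, y in [4, 7]  -> 2 point(s)
  x = 8: RHS = 5, y in [4, 7]  -> 2 point(s)
  x = 9: RHS = 9, y in [3, 8]  -> 2 point(s)
  x = 10: RHS = 1, y in [1, 10]  -> 2 point(s)
Affine points: 16. Add the point at infinity: total = 17.

#E(F_11) = 17


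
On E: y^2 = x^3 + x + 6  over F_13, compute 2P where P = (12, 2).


Doubling: s = (3 x1^2 + a) / (2 y1)
s = (3*12^2 + 1) / (2*2) mod 13 = 1
x3 = s^2 - 2 x1 mod 13 = 1^2 - 2*12 = 3
y3 = s (x1 - x3) - y1 mod 13 = 1 * (12 - 3) - 2 = 7

2P = (3, 7)


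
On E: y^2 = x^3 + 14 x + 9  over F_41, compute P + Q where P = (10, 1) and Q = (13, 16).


P != Q, so use the chord formula.
s = (y2 - y1) / (x2 - x1) = (15) / (3) mod 41 = 5
x3 = s^2 - x1 - x2 mod 41 = 5^2 - 10 - 13 = 2
y3 = s (x1 - x3) - y1 mod 41 = 5 * (10 - 2) - 1 = 39

P + Q = (2, 39)


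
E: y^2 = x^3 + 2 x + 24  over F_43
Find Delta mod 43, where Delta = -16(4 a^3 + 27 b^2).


4 a^3 + 27 b^2 = 4*2^3 + 27*24^2 = 32 + 15552 = 15584
Delta = -16 * (15584) = -249344
Delta mod 43 = 13

Delta = 13 (mod 43)


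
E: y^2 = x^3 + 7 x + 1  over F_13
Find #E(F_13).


For each x in F_13, count y with y^2 = x^3 + 7 x + 1 mod 13:
  x = 0: RHS = 1, y in [1, 12]  -> 2 point(s)
  x = 1: RHS = 9, y in [3, 10]  -> 2 point(s)
  x = 2: RHS = 10, y in [6, 7]  -> 2 point(s)
  x = 3: RHS = 10, y in [6, 7]  -> 2 point(s)
  x = 6: RHS = 12, y in [5, 8]  -> 2 point(s)
  x = 7: RHS = 3, y in [4, 9]  -> 2 point(s)
  x = 8: RHS = 10, y in [6, 7]  -> 2 point(s)
  x = 9: RHS = 0, y in [0]  -> 1 point(s)
Affine points: 15. Add the point at infinity: total = 16.

#E(F_13) = 16


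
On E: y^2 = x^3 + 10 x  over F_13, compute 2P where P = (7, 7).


Doubling: s = (3 x1^2 + a) / (2 y1)
s = (3*7^2 + 10) / (2*7) mod 13 = 1
x3 = s^2 - 2 x1 mod 13 = 1^2 - 2*7 = 0
y3 = s (x1 - x3) - y1 mod 13 = 1 * (7 - 0) - 7 = 0

2P = (0, 0)


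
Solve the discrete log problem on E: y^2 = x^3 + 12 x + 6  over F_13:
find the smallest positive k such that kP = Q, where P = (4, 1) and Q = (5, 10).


Enumerate multiples of P until we hit Q = (5, 10):
  1P = (4, 1)
  2P = (8, 9)
  3P = (5, 10)
Match found at i = 3.

k = 3


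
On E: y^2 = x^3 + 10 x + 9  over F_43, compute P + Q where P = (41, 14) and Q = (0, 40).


P != Q, so use the chord formula.
s = (y2 - y1) / (x2 - x1) = (26) / (2) mod 43 = 13
x3 = s^2 - x1 - x2 mod 43 = 13^2 - 41 - 0 = 42
y3 = s (x1 - x3) - y1 mod 43 = 13 * (41 - 42) - 14 = 16

P + Q = (42, 16)


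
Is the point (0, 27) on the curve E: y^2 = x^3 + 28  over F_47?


Check whether y^2 = x^3 + 0 x + 28 (mod 47) for (x, y) = (0, 27).
LHS: y^2 = 27^2 mod 47 = 24
RHS: x^3 + 0 x + 28 = 0^3 + 0*0 + 28 mod 47 = 28
LHS != RHS

No, not on the curve


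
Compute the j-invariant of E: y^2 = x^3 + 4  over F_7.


Delta = -16(4 a^3 + 27 b^2) mod 7 = 4
-1728 * (4 a)^3 = -1728 * (4*0)^3 mod 7 = 0
j = 0 * 4^(-1) mod 7 = 0

j = 0 (mod 7)


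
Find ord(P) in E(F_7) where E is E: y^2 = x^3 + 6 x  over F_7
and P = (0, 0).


Compute successive multiples of P until we hit O:
  1P = (0, 0)
  2P = O

ord(P) = 2


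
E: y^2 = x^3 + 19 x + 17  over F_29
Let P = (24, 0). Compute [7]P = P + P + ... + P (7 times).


k = 7 = 111_2 (binary, LSB first: 111)
Double-and-add from P = (24, 0):
  bit 0 = 1: acc = O + (24, 0) = (24, 0)
  bit 1 = 1: acc = (24, 0) + O = (24, 0)
  bit 2 = 1: acc = (24, 0) + O = (24, 0)

7P = (24, 0)


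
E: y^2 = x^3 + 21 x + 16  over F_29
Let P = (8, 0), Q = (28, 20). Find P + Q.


P != Q, so use the chord formula.
s = (y2 - y1) / (x2 - x1) = (20) / (20) mod 29 = 1
x3 = s^2 - x1 - x2 mod 29 = 1^2 - 8 - 28 = 23
y3 = s (x1 - x3) - y1 mod 29 = 1 * (8 - 23) - 0 = 14

P + Q = (23, 14)


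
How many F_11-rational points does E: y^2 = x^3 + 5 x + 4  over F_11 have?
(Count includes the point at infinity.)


For each x in F_11, count y with y^2 = x^3 + 5 x + 4 mod 11:
  x = 0: RHS = 4, y in [2, 9]  -> 2 point(s)
  x = 2: RHS = 0, y in [0]  -> 1 point(s)
  x = 4: RHS = 0, y in [0]  -> 1 point(s)
  x = 5: RHS = 0, y in [0]  -> 1 point(s)
  x = 10: RHS = 9, y in [3, 8]  -> 2 point(s)
Affine points: 7. Add the point at infinity: total = 8.

#E(F_11) = 8


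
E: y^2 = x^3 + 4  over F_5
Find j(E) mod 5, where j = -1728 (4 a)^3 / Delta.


Delta = -16(4 a^3 + 27 b^2) mod 5 = 3
-1728 * (4 a)^3 = -1728 * (4*0)^3 mod 5 = 0
j = 0 * 3^(-1) mod 5 = 0

j = 0 (mod 5)


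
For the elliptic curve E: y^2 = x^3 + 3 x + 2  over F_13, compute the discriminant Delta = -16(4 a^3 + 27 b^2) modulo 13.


4 a^3 + 27 b^2 = 4*3^3 + 27*2^2 = 108 + 108 = 216
Delta = -16 * (216) = -3456
Delta mod 13 = 2

Delta = 2 (mod 13)


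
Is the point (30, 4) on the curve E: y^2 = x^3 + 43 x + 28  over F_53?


Check whether y^2 = x^3 + 43 x + 28 (mod 53) for (x, y) = (30, 4).
LHS: y^2 = 4^2 mod 53 = 16
RHS: x^3 + 43 x + 28 = 30^3 + 43*30 + 28 mod 53 = 16
LHS = RHS

Yes, on the curve


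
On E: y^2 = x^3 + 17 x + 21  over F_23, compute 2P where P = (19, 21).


k = 2 = 10_2 (binary, LSB first: 01)
Double-and-add from P = (19, 21):
  bit 0 = 0: acc unchanged = O
  bit 1 = 1: acc = O + (9, 12) = (9, 12)

2P = (9, 12)


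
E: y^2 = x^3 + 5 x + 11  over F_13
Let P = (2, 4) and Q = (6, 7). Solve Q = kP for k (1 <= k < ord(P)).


Enumerate multiples of P until we hit Q = (6, 7):
  1P = (2, 4)
  2P = (6, 7)
Match found at i = 2.

k = 2


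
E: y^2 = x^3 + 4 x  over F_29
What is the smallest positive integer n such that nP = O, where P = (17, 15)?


Compute successive multiples of P until we hit O:
  1P = (17, 15)
  2P = (25, 6)
  3P = (15, 19)
  4P = (1, 11)
  5P = (2, 25)
  6P = (4, 15)
  7P = (8, 14)
  8P = (28, 16)
  ... (continuing to 20P)
  20P = O

ord(P) = 20


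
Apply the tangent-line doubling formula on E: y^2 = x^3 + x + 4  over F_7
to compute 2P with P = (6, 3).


Doubling: s = (3 x1^2 + a) / (2 y1)
s = (3*6^2 + 1) / (2*3) mod 7 = 3
x3 = s^2 - 2 x1 mod 7 = 3^2 - 2*6 = 4
y3 = s (x1 - x3) - y1 mod 7 = 3 * (6 - 4) - 3 = 3

2P = (4, 3)


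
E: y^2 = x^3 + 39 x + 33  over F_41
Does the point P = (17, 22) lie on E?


Check whether y^2 = x^3 + 39 x + 33 (mod 41) for (x, y) = (17, 22).
LHS: y^2 = 22^2 mod 41 = 33
RHS: x^3 + 39 x + 33 = 17^3 + 39*17 + 33 mod 41 = 33
LHS = RHS

Yes, on the curve


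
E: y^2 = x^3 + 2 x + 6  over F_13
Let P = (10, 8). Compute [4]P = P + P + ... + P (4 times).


k = 4 = 100_2 (binary, LSB first: 001)
Double-and-add from P = (10, 8):
  bit 0 = 0: acc unchanged = O
  bit 1 = 0: acc unchanged = O
  bit 2 = 1: acc = O + (3, 0) = (3, 0)

4P = (3, 0)


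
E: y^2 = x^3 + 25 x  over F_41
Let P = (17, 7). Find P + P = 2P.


Doubling: s = (3 x1^2 + a) / (2 y1)
s = (3*17^2 + 25) / (2*7) mod 41 = 11
x3 = s^2 - 2 x1 mod 41 = 11^2 - 2*17 = 5
y3 = s (x1 - x3) - y1 mod 41 = 11 * (17 - 5) - 7 = 2

2P = (5, 2)


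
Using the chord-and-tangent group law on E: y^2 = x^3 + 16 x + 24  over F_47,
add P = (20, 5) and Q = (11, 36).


P != Q, so use the chord formula.
s = (y2 - y1) / (x2 - x1) = (31) / (38) mod 47 = 7
x3 = s^2 - x1 - x2 mod 47 = 7^2 - 20 - 11 = 18
y3 = s (x1 - x3) - y1 mod 47 = 7 * (20 - 18) - 5 = 9

P + Q = (18, 9)


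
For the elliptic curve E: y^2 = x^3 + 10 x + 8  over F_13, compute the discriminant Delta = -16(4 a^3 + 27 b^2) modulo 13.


4 a^3 + 27 b^2 = 4*10^3 + 27*8^2 = 4000 + 1728 = 5728
Delta = -16 * (5728) = -91648
Delta mod 13 = 2

Delta = 2 (mod 13)
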